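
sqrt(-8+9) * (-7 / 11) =-0.64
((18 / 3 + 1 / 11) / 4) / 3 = 67 / 132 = 0.51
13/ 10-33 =-317/ 10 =-31.70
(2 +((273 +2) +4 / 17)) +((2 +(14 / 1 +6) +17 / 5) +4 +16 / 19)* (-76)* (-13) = 2563297 / 85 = 30156.44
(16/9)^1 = 16/9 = 1.78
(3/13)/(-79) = -3/1027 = -0.00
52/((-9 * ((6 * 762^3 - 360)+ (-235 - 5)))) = -13/5973083478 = -0.00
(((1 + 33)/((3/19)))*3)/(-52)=-323/26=-12.42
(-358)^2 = 128164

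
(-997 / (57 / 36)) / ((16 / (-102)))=152541 / 38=4014.24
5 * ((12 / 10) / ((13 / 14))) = 84 / 13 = 6.46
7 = 7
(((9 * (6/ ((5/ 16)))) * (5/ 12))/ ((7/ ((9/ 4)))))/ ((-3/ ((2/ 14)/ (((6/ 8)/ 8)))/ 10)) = -5760/ 49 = -117.55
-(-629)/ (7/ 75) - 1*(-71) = 47672/ 7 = 6810.29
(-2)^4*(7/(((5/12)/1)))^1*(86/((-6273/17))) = -62.65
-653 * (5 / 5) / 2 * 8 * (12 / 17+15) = -697404 / 17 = -41023.76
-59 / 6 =-9.83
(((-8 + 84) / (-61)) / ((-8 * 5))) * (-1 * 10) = -19 / 61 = -0.31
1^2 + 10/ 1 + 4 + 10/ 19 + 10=485/ 19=25.53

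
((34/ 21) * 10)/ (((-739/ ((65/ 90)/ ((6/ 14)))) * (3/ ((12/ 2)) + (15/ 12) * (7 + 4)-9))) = -8840/ 1257039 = -0.01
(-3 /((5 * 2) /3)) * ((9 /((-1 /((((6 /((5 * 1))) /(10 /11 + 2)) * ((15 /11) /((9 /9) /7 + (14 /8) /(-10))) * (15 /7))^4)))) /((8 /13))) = 6663515625 /256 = 26029357.91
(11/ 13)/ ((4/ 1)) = 11/ 52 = 0.21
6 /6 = 1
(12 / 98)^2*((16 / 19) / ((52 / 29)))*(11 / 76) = 11484 / 11267893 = 0.00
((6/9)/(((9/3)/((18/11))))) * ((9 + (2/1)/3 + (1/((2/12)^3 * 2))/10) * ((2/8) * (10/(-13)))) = -614/429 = -1.43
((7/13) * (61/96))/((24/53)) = 22631/29952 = 0.76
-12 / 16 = -3 / 4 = -0.75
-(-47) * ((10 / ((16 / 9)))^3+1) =4306939 / 512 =8411.99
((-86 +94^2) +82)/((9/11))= 32384/3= 10794.67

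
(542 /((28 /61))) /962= 16531 /13468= 1.23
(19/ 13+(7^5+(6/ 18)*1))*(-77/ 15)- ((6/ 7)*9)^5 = -1116975301517/ 9832095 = -113605.02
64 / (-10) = -32 / 5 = -6.40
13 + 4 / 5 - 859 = -4226 / 5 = -845.20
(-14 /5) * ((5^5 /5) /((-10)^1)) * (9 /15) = 105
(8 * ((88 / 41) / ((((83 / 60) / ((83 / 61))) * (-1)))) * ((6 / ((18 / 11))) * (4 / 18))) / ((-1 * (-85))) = -61952 / 382653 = -0.16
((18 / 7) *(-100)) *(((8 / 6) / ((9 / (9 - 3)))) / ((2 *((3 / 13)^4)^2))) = -652584576800 / 45927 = -14209170.57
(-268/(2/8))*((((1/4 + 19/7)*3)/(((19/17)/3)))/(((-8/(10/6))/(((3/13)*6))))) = 12762495/1729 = 7381.43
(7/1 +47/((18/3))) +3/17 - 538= -53345/102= -522.99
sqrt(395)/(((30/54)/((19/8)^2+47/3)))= 12273 * sqrt(395)/320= 762.25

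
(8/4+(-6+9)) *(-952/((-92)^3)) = 595/97336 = 0.01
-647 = -647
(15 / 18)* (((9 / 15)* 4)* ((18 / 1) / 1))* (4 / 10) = 72 / 5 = 14.40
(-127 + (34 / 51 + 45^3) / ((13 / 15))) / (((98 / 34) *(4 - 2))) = 892653 / 49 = 18217.41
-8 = -8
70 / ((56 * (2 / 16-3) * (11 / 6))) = -60 / 253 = -0.24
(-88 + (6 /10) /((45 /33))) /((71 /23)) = -28.36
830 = 830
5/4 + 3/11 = 67/44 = 1.52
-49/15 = -3.27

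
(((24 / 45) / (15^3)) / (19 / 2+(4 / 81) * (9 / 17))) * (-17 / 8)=-578 / 16396875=-0.00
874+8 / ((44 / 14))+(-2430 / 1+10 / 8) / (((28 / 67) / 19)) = -109544.84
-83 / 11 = -7.55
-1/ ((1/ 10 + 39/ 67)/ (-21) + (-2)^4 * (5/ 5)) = -14070/ 224663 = -0.06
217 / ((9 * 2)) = 217 / 18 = 12.06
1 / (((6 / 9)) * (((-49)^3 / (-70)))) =15 / 16807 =0.00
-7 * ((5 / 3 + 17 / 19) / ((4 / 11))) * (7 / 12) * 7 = -275429 / 1368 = -201.34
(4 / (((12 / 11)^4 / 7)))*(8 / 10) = 102487 / 6480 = 15.82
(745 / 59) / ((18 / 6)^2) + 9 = 5524 / 531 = 10.40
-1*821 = -821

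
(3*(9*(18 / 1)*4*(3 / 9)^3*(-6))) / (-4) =108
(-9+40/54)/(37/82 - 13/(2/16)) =0.08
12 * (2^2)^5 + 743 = 13031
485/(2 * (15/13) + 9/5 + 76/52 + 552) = 31525/36242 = 0.87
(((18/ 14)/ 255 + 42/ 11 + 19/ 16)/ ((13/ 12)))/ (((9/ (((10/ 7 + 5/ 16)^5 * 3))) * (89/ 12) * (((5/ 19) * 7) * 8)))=25947448126894125/ 114976158323310592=0.23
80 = 80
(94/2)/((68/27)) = 1269/68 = 18.66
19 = 19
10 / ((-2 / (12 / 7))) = -60 / 7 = -8.57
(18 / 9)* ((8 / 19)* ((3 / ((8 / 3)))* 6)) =5.68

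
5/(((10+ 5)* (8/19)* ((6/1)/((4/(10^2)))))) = 19/3600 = 0.01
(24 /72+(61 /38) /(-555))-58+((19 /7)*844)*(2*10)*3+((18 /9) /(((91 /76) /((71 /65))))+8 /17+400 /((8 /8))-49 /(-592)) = 155853306444041 /1131042640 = 137796.14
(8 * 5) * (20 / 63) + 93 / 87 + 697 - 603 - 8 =182275 / 1827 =99.77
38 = 38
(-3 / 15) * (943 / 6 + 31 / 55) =-52051 / 1650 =-31.55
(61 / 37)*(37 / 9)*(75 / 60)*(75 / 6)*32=30500 / 9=3388.89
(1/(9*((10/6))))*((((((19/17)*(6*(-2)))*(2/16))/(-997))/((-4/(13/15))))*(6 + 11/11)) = -0.00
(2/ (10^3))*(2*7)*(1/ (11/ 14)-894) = -6874/ 275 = -25.00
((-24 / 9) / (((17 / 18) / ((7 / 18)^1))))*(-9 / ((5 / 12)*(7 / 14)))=4032 / 85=47.44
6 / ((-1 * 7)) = -0.86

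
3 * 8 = 24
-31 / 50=-0.62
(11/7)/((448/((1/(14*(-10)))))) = -0.00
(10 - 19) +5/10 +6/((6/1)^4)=-1835/216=-8.50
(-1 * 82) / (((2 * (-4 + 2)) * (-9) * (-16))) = 41 / 288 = 0.14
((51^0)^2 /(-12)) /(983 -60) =-0.00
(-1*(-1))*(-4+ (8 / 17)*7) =-12 / 17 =-0.71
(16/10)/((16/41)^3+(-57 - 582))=-551368/220182115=-0.00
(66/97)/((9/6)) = 44/97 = 0.45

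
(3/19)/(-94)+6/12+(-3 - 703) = -705.50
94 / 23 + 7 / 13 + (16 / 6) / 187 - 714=-709.36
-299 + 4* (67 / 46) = -6743 / 23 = -293.17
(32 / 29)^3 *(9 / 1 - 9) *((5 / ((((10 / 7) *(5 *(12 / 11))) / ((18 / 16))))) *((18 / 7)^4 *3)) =0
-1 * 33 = -33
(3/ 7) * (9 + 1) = 30/ 7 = 4.29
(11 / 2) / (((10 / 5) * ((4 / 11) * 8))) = 121 / 128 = 0.95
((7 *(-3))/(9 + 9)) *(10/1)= -35/3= -11.67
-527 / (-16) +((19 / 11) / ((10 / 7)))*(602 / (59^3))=5953550843 / 180733520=32.94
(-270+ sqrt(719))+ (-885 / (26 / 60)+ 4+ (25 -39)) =-2295.49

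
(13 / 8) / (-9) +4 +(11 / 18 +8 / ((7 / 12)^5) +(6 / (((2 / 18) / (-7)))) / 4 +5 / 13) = 452390401 / 15731352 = 28.76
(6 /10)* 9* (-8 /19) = -216 /95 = -2.27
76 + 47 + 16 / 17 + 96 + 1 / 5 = 18712 / 85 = 220.14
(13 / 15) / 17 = 0.05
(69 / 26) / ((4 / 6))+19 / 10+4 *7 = 8809 / 260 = 33.88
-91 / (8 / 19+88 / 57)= -741 / 16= -46.31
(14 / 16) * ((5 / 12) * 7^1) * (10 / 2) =1225 / 96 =12.76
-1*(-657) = 657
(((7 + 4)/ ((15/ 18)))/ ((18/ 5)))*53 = 583/ 3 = 194.33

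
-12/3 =-4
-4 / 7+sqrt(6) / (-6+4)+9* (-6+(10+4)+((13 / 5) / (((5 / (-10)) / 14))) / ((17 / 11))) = -209752 / 595- sqrt(6) / 2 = -353.75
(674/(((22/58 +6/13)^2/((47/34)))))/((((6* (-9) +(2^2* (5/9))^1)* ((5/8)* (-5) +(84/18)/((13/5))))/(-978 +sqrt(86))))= -3091123962460872/165185325535 +3160658448324* sqrt(86)/165185325535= -18535.62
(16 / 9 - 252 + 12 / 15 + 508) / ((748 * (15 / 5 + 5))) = 2909 / 67320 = 0.04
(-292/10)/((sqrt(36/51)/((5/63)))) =-73*sqrt(51)/189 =-2.76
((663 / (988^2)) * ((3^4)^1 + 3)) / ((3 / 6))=1071 / 9386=0.11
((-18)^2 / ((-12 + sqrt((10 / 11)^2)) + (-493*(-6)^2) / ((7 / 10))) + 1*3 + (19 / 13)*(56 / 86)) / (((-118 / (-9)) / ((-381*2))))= -228.93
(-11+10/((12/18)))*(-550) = -2200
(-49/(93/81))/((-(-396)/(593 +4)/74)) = -3247083/682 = -4761.12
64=64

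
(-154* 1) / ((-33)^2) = -14 / 99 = -0.14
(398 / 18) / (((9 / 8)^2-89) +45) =-12736 / 24615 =-0.52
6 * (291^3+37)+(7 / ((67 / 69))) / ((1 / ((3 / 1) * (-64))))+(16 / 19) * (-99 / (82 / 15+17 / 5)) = 25032649629840 / 169309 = 147851854.48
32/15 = 2.13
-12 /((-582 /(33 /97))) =66 /9409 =0.01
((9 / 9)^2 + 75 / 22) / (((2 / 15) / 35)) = 50925 / 44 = 1157.39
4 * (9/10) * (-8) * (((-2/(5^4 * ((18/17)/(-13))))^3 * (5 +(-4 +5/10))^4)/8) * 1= -10793861/9765625000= -0.00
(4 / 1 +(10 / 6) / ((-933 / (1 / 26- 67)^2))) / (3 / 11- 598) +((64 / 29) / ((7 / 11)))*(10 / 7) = 87701226686579 / 17678256441300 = 4.96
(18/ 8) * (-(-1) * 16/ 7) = 36/ 7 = 5.14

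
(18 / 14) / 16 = 0.08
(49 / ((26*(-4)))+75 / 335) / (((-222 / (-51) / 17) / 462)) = -115025757 / 257816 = -446.15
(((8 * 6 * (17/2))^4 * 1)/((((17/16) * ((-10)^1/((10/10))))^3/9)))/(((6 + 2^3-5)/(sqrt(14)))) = -2887778304 * sqrt(14)/125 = -86440616.18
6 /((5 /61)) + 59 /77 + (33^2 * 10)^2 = 45657986977 /385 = 118592173.97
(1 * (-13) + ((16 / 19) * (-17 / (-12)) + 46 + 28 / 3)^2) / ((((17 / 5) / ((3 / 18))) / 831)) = 1591064455 / 12274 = 129628.85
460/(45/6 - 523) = -920/1031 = -0.89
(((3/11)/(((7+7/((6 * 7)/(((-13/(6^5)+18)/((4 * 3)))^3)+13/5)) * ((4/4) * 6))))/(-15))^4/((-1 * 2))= -2895783288346173069544436022041448070235811463859916620689003688401/213310942357538588512333796741998279744174473840198021652489129479603451801920000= -0.00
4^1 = 4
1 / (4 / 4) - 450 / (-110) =5.09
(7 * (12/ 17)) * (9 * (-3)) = -2268/ 17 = -133.41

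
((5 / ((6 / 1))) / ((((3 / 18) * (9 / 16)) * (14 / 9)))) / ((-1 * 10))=-0.57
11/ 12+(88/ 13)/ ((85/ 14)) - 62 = -795181/ 13260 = -59.97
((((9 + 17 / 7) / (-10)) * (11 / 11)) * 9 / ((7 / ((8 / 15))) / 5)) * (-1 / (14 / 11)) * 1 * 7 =1056 / 49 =21.55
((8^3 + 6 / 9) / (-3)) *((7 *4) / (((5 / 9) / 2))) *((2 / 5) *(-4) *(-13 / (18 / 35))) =-31350592 / 45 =-696679.82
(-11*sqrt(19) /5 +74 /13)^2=525431 /4225 - 1628*sqrt(19) /65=15.19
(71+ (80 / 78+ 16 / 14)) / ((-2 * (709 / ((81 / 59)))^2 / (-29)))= 1266874425 / 318469526102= 0.00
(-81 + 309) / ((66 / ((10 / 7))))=380 / 77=4.94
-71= -71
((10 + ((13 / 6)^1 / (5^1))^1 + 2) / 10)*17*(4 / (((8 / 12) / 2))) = 6341 / 25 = 253.64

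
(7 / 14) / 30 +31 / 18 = 1.74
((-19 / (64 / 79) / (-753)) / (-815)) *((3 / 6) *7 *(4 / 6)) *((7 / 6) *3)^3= -0.00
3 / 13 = 0.23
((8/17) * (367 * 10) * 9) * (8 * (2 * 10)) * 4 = 169113600/17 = 9947858.82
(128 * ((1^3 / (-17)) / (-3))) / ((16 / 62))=496 / 51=9.73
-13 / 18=-0.72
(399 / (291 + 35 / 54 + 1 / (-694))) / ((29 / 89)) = 332702559 / 79240702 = 4.20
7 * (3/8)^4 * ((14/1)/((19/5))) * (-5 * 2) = -99225/19456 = -5.10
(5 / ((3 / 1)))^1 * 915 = 1525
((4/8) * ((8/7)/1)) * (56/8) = 4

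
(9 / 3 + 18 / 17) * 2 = 138 / 17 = 8.12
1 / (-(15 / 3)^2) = -1 / 25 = -0.04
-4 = -4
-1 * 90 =-90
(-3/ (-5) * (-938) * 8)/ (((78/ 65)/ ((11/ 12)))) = -10318/ 3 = -3439.33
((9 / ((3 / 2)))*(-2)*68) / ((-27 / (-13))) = -3536 / 9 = -392.89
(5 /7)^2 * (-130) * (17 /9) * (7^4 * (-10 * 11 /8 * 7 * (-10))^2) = -5016026640625 /18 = -278668146701.39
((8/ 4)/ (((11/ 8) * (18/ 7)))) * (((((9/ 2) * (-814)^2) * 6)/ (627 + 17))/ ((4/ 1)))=90354/ 23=3928.43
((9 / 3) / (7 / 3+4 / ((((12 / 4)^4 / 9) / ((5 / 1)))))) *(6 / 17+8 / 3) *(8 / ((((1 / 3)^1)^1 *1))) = 33264 / 697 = 47.72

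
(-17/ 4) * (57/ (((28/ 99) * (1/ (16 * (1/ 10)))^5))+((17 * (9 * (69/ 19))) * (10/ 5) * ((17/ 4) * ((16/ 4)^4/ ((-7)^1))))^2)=-7008705435184920576/ 55278125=-126789854670.09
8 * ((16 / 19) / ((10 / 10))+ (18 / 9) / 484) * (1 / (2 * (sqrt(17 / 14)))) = 7782 * sqrt(238) / 39083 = 3.07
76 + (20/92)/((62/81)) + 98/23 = 114857/1426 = 80.54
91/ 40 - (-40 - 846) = 35531/ 40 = 888.28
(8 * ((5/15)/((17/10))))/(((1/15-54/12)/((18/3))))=-4800/2261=-2.12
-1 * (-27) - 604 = -577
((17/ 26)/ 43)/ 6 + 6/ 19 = 40571/ 127452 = 0.32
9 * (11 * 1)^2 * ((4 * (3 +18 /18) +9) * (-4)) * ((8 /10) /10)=-8712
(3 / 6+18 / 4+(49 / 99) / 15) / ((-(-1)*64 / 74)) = 5.82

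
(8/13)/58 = 4/377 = 0.01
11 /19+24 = 467 /19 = 24.58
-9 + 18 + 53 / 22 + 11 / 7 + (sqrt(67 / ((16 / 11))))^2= 72741 / 1232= 59.04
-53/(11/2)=-106/11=-9.64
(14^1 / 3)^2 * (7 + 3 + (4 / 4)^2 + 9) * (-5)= -19600 / 9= -2177.78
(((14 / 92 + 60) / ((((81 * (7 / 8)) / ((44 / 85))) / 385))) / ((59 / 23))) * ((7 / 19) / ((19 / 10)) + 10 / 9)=22713306880 / 263958507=86.05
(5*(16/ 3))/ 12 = 20/ 9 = 2.22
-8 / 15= -0.53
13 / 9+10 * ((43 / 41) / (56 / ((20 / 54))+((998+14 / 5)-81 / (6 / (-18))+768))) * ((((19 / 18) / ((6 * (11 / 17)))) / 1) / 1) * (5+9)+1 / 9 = 5922523 / 3762693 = 1.57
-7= -7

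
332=332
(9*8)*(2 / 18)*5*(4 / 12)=40 / 3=13.33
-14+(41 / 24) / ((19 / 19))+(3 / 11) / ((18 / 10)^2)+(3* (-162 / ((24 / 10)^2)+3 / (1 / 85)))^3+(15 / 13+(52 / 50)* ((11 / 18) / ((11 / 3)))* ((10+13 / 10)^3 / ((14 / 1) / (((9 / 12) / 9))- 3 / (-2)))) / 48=1947795951608603693 / 6177600000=315299784.97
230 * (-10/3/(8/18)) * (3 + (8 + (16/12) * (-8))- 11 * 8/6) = 24725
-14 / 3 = -4.67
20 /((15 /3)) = 4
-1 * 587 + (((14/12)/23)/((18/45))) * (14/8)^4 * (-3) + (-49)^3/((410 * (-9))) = -24276779231/43453440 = -558.68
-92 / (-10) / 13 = 46 / 65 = 0.71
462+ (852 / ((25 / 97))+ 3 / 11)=1036209 / 275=3768.03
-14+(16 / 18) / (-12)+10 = -110 / 27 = -4.07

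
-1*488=-488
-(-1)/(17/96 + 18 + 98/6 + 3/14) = 672/23335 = 0.03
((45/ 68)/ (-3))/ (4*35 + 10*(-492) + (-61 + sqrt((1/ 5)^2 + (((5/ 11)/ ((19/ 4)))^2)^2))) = 3276075*sqrt(1912029761)/ 76015862999158305952 + 3463789527375375/ 76015862999158305952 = 0.00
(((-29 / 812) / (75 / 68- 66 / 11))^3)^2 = 0.00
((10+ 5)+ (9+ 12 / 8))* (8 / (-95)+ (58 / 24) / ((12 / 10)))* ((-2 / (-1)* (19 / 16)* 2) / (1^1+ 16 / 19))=4263277 / 33600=126.88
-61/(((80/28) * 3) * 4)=-427/240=-1.78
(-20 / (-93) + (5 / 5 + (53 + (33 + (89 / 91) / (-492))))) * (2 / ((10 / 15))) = 121045805 / 462644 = 261.64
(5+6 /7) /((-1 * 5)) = -1.17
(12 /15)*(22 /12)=22 /15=1.47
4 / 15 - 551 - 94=-9671 / 15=-644.73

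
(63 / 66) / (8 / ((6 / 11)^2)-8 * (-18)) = 0.01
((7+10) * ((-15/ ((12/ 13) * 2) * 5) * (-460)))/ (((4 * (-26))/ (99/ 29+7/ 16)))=-87339625/ 7424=-11764.50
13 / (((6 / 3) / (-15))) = -97.50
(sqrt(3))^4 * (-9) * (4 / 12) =-27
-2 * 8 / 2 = -8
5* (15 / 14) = 75 / 14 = 5.36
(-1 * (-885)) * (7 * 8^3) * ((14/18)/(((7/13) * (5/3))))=2748928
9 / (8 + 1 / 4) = 12 / 11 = 1.09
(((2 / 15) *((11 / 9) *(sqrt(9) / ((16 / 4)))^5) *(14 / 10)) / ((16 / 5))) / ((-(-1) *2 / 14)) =4851 / 40960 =0.12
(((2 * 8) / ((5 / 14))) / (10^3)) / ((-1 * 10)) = -14 / 3125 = -0.00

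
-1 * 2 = -2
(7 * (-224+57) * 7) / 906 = -8183 / 906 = -9.03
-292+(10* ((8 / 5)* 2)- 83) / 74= -21659 / 74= -292.69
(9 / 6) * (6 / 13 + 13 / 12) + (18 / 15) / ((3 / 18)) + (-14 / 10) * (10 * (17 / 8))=-10521 / 520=-20.23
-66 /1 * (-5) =330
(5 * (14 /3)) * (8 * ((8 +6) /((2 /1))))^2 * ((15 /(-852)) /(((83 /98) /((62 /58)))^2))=-2532559433600 /1234047237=-2052.24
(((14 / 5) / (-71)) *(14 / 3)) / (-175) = 28 / 26625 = 0.00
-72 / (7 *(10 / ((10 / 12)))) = -6 / 7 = -0.86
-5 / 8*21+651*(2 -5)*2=-31353 / 8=-3919.12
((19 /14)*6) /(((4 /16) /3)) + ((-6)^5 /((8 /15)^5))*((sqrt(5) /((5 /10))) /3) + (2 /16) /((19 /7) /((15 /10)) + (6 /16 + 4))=710823 /7273-61509375*sqrt(5) /512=-268533.41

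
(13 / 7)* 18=234 / 7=33.43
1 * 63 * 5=315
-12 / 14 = -6 / 7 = -0.86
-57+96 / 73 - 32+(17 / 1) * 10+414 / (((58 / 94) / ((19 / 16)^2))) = 278693745 / 270976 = 1028.48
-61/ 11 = -5.55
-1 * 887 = -887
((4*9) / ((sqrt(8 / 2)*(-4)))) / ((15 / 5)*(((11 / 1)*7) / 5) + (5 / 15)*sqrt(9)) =-45 / 472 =-0.10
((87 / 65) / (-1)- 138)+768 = 40863 / 65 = 628.66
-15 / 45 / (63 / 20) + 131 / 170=21359 / 32130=0.66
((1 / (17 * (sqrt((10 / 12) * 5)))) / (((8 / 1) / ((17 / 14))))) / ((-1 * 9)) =-sqrt(6) / 5040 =-0.00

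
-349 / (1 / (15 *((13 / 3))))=-22685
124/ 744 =1/ 6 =0.17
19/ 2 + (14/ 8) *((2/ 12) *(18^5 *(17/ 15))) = 6246167/ 10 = 624616.70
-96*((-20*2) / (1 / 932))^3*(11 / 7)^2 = 601844525432832000 / 49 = 12282541335363918.37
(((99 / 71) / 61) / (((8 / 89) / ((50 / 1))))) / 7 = 220275 / 121268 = 1.82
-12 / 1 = -12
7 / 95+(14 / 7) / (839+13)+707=28615367 / 40470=707.08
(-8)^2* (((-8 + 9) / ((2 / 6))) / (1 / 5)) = 960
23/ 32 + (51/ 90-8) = -3223/ 480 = -6.71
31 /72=0.43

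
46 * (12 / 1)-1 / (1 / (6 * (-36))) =768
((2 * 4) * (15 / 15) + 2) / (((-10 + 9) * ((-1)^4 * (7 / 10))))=-100 / 7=-14.29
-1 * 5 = -5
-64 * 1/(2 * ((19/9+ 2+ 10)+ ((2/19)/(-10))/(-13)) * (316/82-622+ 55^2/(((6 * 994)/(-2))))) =21743074080/5936910802691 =0.00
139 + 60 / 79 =11041 / 79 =139.76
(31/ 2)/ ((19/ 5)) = 155/ 38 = 4.08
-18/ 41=-0.44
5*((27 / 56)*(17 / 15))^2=1.49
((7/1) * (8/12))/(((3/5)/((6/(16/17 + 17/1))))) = 476/183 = 2.60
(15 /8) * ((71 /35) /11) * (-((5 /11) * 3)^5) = -161746875 /99207416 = -1.63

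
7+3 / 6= 15 / 2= 7.50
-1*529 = -529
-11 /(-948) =11 /948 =0.01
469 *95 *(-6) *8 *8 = -17109120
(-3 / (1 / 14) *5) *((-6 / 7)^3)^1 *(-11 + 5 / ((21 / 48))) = 19440 / 343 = 56.68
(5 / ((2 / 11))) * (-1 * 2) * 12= -660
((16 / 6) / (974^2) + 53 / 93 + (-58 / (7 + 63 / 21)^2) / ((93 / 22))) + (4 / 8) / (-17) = 2520254417 / 6249403150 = 0.40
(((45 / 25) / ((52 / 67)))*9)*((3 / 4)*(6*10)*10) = 244215 / 26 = 9392.88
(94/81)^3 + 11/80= 1.70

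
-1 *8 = -8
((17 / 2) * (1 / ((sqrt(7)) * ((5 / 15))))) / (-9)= -17 * sqrt(7) / 42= -1.07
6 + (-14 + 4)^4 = 10006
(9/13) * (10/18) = 5/13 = 0.38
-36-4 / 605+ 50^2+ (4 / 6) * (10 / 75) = 13416928 / 5445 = 2464.08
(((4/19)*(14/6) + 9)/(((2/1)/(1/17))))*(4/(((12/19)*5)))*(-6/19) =-541/4845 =-0.11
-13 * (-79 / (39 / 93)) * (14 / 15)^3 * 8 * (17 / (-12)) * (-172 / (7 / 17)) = 95440155328 / 10125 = 9426188.18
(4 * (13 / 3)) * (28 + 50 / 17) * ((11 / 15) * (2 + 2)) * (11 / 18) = 6619184 / 6885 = 961.39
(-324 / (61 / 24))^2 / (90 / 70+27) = 23514624 / 40931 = 574.49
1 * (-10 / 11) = -10 / 11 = -0.91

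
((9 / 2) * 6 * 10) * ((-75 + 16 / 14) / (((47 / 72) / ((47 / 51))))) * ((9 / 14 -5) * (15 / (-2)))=-766349100 / 833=-919986.91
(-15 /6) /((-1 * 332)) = 5 /664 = 0.01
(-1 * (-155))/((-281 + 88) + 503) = 1/2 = 0.50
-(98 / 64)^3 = -3.59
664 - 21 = 643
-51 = -51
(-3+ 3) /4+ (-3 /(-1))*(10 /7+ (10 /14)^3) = 1845 /343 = 5.38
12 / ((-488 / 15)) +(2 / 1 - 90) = -10781 / 122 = -88.37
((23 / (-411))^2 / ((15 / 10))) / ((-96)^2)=529 / 2335163904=0.00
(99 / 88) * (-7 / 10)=-63 / 80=-0.79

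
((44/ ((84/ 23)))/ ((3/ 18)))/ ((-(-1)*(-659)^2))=506/ 3039967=0.00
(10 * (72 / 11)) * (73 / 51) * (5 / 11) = 87600 / 2057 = 42.59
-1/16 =-0.06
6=6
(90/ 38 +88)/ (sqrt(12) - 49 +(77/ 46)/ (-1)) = -61369014/ 34251737 - 7266344 * sqrt(3)/ 102755211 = -1.91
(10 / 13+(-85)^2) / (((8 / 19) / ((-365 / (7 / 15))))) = -9771588375 / 728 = -13422511.50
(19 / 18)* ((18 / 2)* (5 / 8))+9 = 239 / 16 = 14.94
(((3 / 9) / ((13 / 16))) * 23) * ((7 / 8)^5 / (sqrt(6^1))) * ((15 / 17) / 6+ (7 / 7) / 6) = 386561 * sqrt(6) / 1527552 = 0.62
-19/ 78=-0.24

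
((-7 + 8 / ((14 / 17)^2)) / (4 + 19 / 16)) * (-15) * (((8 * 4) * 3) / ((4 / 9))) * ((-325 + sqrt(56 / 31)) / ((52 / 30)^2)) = 17131500000 / 52871 - 1370520000 * sqrt(434) / 21307013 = 322684.50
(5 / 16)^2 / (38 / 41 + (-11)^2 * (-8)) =-41 / 406016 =-0.00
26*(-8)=-208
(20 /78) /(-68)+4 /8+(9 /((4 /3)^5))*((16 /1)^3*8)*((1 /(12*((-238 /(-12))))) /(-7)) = -1348567 /32487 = -41.51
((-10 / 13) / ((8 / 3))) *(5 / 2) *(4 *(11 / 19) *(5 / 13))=-4125 / 6422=-0.64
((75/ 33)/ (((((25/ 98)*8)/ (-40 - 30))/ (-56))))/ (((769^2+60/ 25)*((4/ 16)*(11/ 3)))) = 2881200/ 357774857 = 0.01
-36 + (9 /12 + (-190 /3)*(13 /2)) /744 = -326339 /8928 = -36.55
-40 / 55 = -8 / 11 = -0.73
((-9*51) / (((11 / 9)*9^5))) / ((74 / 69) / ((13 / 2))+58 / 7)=-35581 / 47278242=-0.00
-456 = -456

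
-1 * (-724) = 724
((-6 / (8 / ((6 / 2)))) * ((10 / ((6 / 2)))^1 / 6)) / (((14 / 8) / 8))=-40 / 7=-5.71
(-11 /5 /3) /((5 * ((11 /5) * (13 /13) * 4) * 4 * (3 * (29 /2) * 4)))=-1 /41760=-0.00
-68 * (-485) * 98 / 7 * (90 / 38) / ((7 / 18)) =53427600 / 19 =2811978.95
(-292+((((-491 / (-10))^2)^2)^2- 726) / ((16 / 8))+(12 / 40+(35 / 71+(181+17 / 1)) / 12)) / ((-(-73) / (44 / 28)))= 7914513524510373443999303 / 21768600000000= 363574760182.57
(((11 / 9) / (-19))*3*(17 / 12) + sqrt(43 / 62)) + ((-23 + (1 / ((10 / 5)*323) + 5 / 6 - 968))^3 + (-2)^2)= -3533085845809826329 / 3639412836 + sqrt(2666) / 62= -970784574.87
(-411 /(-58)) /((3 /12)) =822 /29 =28.34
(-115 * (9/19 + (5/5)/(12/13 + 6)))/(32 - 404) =0.19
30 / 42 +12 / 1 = 89 / 7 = 12.71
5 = 5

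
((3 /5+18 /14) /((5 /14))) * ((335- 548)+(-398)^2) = 20881212 /25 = 835248.48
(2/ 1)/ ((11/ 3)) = 0.55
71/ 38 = 1.87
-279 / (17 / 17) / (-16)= 279 / 16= 17.44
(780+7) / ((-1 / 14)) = -11018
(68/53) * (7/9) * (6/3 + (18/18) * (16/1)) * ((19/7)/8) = 323/53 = 6.09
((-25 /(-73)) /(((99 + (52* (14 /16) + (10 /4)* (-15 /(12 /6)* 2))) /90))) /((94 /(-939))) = -1056375 /367117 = -2.88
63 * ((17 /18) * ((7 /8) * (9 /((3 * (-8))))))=-2499 /128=-19.52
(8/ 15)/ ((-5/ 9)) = -0.96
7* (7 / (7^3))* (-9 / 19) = -9 / 133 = -0.07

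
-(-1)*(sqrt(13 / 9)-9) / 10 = -9 / 10 + sqrt(13) / 30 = -0.78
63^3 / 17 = 250047 / 17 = 14708.65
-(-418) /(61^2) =418 /3721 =0.11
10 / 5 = 2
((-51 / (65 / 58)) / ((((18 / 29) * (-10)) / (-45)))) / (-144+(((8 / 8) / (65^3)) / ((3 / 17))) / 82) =2.29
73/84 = 0.87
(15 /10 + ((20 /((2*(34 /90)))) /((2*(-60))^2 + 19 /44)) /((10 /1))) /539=32318529 /11611701794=0.00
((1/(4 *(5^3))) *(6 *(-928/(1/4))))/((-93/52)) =96512/3875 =24.91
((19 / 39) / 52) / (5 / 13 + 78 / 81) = 171 / 24596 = 0.01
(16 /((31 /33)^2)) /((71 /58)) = 1010592 /68231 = 14.81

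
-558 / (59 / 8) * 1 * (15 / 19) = -66960 / 1121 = -59.73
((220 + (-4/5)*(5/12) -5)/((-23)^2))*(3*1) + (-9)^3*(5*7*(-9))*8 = 42252868/23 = 1837081.22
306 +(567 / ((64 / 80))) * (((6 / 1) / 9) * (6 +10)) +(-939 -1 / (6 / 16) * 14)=20669 / 3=6889.67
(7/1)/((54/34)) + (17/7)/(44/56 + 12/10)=21131/3753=5.63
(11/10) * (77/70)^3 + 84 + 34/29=25124589/290000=86.64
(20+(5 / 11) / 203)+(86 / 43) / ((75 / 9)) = 1130023 / 55825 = 20.24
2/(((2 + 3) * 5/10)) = 4/5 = 0.80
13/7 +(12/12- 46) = -302/7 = -43.14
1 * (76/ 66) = 38/ 33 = 1.15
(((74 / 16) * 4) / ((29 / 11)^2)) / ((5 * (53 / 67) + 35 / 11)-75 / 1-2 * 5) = -3299549 / 96521570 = -0.03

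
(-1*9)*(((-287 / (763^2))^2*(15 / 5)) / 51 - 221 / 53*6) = 1403256383178705 / 6231991649989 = 225.17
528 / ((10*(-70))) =-132 / 175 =-0.75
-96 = -96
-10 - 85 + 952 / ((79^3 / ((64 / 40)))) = -234185909 / 2465195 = -95.00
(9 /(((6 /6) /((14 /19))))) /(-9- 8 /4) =-126 /209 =-0.60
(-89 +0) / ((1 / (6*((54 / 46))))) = -14418 / 23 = -626.87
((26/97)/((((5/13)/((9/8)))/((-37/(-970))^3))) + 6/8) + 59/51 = 172193380748863/90299866620000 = 1.91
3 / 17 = 0.18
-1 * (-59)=59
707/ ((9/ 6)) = 1414/ 3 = 471.33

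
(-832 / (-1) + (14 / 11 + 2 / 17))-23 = 151543 / 187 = 810.39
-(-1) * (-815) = -815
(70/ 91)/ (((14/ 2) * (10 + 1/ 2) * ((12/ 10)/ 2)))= 100/ 5733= 0.02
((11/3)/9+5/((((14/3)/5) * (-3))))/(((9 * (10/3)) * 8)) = -0.01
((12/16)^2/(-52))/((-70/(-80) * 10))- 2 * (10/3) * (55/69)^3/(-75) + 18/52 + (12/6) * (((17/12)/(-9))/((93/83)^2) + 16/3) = 24834817235659/2298275244720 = 10.81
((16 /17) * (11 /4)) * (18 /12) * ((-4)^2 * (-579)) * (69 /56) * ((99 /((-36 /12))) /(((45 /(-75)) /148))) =-42926550480 /119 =-360727314.96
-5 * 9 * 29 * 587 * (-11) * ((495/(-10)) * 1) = -417106057.50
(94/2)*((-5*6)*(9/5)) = -2538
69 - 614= -545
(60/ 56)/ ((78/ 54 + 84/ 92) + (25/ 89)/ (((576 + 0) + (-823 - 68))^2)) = 3481947/ 7661414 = 0.45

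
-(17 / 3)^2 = -289 / 9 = -32.11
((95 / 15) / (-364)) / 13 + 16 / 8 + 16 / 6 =66229 / 14196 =4.67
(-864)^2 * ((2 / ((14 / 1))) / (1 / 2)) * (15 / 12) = 1866240 / 7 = 266605.71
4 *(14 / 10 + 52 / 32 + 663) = 26641 / 10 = 2664.10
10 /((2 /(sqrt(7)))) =5 * sqrt(7) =13.23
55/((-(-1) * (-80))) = -11/16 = -0.69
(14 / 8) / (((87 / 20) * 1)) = 35 / 87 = 0.40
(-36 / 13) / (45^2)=-4 / 2925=-0.00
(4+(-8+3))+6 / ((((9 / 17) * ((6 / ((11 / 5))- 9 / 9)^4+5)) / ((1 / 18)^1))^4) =-196964695241070557669435726975 / 196964699078837945604846185856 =-1.00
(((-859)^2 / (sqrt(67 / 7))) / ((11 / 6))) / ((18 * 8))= 737881 * sqrt(469) / 17688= 903.43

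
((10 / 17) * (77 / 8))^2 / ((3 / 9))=444675 / 4624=96.17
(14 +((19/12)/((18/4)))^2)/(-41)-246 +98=-17735473/119556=-148.34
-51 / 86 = -0.59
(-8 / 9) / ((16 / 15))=-5 / 6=-0.83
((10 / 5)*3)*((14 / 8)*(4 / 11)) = 42 / 11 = 3.82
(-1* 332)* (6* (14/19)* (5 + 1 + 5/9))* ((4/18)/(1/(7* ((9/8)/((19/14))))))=-13437368/1083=-12407.54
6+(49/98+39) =45.50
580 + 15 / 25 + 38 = 3093 / 5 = 618.60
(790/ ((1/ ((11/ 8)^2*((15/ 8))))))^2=513981455625/ 65536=7842734.61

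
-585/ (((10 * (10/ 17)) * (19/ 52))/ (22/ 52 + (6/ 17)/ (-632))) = -115.00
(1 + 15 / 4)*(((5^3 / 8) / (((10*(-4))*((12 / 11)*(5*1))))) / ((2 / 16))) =-1045 / 384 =-2.72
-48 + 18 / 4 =-87 / 2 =-43.50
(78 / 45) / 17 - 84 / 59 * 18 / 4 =-94856 / 15045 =-6.30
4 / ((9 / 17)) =68 / 9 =7.56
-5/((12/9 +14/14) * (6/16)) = -40/7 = -5.71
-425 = -425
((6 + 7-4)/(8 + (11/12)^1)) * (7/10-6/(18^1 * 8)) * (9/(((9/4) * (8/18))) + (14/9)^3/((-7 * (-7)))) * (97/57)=50706071/4940190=10.26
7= 7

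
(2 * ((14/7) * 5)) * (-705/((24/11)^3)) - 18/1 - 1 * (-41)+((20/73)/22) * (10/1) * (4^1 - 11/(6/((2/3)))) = -411411829/308352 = -1334.23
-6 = -6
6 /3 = 2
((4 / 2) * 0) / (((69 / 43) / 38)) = 0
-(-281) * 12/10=1686/5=337.20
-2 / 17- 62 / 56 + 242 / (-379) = -1.86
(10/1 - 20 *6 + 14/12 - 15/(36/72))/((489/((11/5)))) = -9163/14670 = -0.62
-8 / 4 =-2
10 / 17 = 0.59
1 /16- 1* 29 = -463 /16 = -28.94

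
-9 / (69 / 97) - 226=-5489 / 23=-238.65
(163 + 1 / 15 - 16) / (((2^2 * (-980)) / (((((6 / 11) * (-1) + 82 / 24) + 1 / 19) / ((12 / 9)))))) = -8088299 / 98313600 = -0.08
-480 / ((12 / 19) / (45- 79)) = 25840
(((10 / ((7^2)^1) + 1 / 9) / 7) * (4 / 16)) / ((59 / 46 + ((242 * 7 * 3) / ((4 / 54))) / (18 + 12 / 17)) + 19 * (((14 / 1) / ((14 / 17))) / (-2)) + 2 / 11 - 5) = 1863851 / 579946324230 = 0.00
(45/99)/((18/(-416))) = -1040/99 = -10.51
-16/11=-1.45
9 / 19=0.47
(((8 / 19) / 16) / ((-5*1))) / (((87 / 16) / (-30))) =16 / 551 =0.03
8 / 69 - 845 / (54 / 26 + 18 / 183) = -44659 / 115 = -388.34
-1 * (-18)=18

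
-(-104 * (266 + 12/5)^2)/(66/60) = 34054592/5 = 6810918.40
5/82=0.06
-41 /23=-1.78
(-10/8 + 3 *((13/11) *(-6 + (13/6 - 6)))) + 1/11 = -1585/44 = -36.02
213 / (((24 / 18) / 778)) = 248571 / 2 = 124285.50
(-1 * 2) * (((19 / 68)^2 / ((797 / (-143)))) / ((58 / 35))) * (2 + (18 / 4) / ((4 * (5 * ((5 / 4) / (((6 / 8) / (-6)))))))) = 285836551 / 8549960960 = 0.03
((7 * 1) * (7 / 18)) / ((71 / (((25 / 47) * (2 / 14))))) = 175 / 60066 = 0.00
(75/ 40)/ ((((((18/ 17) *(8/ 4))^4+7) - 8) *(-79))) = -0.00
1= 1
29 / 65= 0.45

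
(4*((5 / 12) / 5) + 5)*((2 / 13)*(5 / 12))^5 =3125 / 541345194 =0.00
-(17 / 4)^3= -4913 / 64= -76.77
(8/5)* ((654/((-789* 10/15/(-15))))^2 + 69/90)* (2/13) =5786893096/67439775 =85.81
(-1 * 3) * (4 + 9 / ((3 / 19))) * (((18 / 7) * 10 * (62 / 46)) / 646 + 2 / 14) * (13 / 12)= -8103667 / 208012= -38.96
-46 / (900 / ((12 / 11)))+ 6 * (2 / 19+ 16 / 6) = 259826 / 15675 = 16.58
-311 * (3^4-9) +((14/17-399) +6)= -387331/17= -22784.18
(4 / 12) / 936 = 1 / 2808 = 0.00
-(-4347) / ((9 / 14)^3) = 441784 / 27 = 16362.37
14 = 14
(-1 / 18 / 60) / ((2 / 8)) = -1 / 270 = -0.00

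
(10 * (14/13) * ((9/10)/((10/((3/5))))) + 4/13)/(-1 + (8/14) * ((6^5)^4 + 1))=2023/4753005972081867825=0.00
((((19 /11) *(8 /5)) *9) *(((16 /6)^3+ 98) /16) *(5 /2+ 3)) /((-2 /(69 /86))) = -401.18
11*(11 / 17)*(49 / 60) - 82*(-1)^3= 89569 / 1020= 87.81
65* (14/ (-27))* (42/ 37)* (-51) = 216580/ 111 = 1951.17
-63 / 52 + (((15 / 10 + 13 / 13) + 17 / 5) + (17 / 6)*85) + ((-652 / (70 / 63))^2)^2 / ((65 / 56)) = 49797749030970467 / 487500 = 102149228781.48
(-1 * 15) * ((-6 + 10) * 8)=-480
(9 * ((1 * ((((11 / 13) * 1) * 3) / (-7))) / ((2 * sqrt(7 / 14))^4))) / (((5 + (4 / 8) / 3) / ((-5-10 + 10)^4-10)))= -547965 / 5642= -97.12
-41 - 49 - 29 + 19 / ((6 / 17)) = -391 / 6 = -65.17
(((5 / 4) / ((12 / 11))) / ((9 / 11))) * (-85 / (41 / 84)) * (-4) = 359975 / 369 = 975.54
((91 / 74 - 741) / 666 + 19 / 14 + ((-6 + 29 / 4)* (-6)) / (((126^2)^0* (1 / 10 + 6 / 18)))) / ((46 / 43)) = -3290245577 / 206302824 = -15.95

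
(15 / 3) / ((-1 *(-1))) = 5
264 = 264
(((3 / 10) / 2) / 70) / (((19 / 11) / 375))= 495 / 1064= 0.47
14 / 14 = 1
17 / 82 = 0.21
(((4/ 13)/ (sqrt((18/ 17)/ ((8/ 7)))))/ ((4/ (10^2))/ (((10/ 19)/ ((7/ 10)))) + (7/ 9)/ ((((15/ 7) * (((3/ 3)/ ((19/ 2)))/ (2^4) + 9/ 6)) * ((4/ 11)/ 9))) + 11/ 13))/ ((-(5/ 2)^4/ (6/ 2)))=-351744 * sqrt(119)/ 1072493261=-0.00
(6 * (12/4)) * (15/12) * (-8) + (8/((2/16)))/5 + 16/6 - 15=-2693/15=-179.53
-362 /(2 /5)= -905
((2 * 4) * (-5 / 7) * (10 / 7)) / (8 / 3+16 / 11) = -1650 / 833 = -1.98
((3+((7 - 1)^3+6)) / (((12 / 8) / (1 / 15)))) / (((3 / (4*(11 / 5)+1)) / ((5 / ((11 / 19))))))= 9310 / 33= 282.12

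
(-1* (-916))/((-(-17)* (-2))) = -458/17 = -26.94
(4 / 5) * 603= 2412 / 5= 482.40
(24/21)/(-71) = -8/497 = -0.02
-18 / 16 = -9 / 8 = -1.12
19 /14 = 1.36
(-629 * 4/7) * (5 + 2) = -2516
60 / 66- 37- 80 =-1277 / 11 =-116.09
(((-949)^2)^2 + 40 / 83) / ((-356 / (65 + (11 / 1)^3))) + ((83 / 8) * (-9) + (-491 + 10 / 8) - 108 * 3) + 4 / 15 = -2819354036426674741 / 886440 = -3180535666741.88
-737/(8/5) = -3685/8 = -460.62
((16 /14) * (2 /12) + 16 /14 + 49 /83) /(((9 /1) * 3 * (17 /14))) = 6706 /114291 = 0.06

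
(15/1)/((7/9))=135/7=19.29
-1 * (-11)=11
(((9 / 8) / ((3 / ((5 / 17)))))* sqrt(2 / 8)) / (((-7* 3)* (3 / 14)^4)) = -1715 / 1377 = -1.25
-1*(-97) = 97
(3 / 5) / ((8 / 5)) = 3 / 8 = 0.38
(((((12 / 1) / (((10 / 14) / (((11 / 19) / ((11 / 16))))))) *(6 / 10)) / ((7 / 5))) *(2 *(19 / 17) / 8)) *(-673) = -96912 / 85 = -1140.14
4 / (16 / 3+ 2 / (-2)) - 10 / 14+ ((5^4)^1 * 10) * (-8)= -4549981 / 91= -49999.79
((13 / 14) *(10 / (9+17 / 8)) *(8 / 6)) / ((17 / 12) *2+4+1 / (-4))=8320 / 49217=0.17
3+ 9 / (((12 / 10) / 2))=18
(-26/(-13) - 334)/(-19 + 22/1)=-110.67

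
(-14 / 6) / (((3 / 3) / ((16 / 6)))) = -56 / 9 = -6.22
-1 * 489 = -489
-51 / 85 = -0.60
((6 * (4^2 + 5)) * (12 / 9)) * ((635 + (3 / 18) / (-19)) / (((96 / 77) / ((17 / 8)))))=663300407 / 3648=181825.77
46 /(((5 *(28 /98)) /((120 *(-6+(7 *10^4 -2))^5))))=6490514662528345507303784448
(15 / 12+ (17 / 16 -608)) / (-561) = 881 / 816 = 1.08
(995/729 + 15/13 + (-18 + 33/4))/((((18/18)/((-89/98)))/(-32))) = -97587788/464373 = -210.15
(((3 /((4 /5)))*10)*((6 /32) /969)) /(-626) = -75 /6470336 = -0.00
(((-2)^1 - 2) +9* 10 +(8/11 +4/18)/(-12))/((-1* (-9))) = 51037/5346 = 9.55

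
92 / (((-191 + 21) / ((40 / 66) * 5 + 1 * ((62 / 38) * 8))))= -463864 / 53295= -8.70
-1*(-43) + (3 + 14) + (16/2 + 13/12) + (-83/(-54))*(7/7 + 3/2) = 1969/27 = 72.93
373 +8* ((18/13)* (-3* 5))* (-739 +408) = 719809/13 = 55369.92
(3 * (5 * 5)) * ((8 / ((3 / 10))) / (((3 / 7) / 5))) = 70000 / 3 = 23333.33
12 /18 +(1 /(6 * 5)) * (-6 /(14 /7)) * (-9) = 47 /30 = 1.57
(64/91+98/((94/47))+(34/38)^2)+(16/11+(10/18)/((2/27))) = 42971891/722722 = 59.46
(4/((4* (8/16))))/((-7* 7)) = -2/49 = -0.04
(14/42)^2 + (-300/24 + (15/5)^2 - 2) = -97/18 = -5.39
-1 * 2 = -2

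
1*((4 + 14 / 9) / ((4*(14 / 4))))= 25 / 63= 0.40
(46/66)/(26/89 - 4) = -2047/10890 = -0.19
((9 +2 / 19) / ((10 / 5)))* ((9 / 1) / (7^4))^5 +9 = 27288955073793519819 / 3032106119309256038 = 9.00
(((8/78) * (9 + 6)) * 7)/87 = 140/1131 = 0.12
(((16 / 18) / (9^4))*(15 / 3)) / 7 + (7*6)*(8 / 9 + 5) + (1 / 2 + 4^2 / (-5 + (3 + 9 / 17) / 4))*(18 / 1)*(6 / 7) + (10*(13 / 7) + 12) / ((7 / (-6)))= 2443370288 / 14467005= 168.89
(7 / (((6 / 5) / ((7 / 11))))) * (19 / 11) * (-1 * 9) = -13965 / 242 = -57.71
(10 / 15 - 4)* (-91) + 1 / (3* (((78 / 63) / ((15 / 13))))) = 307895 / 1014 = 303.64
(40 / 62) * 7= 4.52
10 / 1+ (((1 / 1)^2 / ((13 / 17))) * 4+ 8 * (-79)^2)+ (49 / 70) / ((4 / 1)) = 25970571 / 520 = 49943.41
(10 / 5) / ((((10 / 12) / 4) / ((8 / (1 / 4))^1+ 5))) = 1776 / 5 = 355.20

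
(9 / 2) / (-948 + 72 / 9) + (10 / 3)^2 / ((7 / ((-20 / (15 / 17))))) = -12785701 / 355320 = -35.98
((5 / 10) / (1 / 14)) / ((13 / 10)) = 70 / 13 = 5.38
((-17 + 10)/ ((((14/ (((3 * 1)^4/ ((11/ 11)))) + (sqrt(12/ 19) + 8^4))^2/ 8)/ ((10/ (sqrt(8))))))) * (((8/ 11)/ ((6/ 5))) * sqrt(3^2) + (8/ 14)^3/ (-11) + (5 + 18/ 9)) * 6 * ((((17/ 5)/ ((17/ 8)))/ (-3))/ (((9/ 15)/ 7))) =-92708669024050725 * sqrt(114)/ 657932141491373138879104 + 163983276827603657595 * sqrt(2)/ 59812012862852103534464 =0.00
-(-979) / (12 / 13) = 12727 / 12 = 1060.58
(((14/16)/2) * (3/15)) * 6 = 21/40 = 0.52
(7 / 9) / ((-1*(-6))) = 7 / 54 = 0.13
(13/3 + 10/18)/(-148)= -11/333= -0.03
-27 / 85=-0.32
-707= -707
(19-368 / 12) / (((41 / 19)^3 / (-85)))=20405525 / 206763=98.69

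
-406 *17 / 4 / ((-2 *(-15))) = -3451 / 60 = -57.52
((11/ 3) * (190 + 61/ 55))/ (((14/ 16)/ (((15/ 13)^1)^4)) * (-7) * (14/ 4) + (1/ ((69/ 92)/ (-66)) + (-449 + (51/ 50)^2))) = -567594000/ 443923699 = -1.28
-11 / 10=-1.10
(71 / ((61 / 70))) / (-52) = -2485 / 1586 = -1.57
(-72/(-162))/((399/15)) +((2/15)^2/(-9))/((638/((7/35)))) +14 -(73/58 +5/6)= 5122556734/429573375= 11.92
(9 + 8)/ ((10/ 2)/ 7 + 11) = 119/ 82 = 1.45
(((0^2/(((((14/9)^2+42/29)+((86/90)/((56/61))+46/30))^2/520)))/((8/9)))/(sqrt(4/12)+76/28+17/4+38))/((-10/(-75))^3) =0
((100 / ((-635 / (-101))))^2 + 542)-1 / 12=153851687 / 193548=794.90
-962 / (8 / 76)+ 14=-9125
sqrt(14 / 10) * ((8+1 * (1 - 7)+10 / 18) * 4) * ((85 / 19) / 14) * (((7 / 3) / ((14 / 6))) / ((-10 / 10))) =-782 * sqrt(35) / 1197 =-3.86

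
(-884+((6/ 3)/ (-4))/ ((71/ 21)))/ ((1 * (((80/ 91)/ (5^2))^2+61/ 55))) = -285909598975/ 359049982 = -796.29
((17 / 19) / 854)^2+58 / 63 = 2181490945 / 2369547684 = 0.92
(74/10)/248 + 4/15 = 1103/3720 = 0.30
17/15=1.13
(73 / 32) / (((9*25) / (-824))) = -8.35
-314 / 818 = -157 / 409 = -0.38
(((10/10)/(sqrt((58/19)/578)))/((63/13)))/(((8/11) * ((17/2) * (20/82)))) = 5863 * sqrt(551)/73080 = 1.88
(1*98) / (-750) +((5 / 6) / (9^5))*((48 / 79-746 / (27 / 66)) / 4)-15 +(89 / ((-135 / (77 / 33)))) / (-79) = -476021997647 / 31487879250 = -15.12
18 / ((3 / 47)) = 282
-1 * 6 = -6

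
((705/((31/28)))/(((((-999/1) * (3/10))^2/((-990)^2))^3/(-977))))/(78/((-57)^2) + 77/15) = -20556717825559300000000000000/131162253734680820217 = -156727391.00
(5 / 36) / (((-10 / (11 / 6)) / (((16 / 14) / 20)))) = -11 / 7560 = -0.00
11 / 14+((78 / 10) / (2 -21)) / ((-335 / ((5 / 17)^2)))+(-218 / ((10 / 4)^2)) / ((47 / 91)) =-403951368141 / 6051905650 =-66.75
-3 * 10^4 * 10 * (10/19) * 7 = -21000000/19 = -1105263.16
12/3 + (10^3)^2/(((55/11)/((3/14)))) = 300028/7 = 42861.14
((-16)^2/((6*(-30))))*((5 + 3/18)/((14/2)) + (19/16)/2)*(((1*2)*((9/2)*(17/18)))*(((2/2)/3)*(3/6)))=-3043/1134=-2.68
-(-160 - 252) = 412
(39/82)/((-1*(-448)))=39/36736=0.00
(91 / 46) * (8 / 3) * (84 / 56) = 182 / 23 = 7.91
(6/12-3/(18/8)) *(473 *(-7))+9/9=16561/6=2760.17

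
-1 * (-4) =4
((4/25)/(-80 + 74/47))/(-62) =47/1428325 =0.00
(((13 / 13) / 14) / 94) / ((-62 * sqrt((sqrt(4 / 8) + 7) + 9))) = -sqrt(2) / (81592 * sqrt(sqrt(2) + 32)) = -0.00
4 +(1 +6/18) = 16/3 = 5.33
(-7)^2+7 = 56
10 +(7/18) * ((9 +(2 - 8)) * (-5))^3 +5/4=-5205/4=-1301.25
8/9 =0.89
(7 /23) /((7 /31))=31 /23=1.35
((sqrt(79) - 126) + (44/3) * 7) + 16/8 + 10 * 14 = sqrt(79) + 356/3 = 127.55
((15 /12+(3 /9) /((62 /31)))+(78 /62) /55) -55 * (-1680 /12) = 157571453 /20460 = 7701.44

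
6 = 6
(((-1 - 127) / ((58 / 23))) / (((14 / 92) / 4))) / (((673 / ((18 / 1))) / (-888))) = 4329234432 / 136619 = 31688.38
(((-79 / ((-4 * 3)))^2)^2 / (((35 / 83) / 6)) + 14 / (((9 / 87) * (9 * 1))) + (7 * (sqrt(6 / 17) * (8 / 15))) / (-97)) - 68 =1075483441 / 40320 - 56 * sqrt(102) / 24735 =26673.67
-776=-776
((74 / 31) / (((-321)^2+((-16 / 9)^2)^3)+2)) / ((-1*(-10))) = 19663317 / 8490598087745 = 0.00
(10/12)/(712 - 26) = 5/4116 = 0.00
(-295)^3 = -25672375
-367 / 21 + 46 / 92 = -713 / 42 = -16.98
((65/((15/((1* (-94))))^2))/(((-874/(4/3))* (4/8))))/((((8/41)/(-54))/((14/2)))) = 32967116/2185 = 15087.92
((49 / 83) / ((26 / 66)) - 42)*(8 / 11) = -349608 / 11869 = -29.46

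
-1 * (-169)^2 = -28561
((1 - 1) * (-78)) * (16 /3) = 0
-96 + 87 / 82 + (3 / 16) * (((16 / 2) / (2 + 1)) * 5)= -3790 / 41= -92.44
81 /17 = 4.76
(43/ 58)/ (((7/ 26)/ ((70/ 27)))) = 7.14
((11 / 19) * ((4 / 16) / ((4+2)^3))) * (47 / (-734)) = -517 / 12049344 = -0.00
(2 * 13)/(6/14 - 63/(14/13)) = -364/813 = -0.45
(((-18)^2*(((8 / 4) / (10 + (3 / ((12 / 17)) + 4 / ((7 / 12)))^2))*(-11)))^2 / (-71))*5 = -156148390379520 / 776243193191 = -201.16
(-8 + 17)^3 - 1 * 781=-52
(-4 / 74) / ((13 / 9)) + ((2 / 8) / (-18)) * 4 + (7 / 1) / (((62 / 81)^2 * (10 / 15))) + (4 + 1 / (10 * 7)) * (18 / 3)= 48823763251 / 1164847320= 41.91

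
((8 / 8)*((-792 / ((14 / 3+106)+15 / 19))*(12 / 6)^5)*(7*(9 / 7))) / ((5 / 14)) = -182020608 / 31765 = -5730.23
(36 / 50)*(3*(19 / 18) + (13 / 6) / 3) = 14 / 5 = 2.80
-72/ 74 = -36/ 37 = -0.97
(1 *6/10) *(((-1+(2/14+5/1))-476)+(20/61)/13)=-7857417/27755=-283.10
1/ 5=0.20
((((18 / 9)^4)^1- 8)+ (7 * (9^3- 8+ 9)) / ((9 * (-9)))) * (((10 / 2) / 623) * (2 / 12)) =-11155 / 151389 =-0.07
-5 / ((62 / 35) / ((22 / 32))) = -1925 / 992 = -1.94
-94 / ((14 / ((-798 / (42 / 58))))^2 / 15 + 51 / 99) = -182.47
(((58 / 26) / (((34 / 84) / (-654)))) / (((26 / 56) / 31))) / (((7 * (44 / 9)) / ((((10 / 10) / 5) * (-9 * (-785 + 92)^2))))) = 87326395276428 / 14365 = 6079108616.53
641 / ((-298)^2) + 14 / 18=627397 / 799236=0.78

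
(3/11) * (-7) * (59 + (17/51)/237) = -112.64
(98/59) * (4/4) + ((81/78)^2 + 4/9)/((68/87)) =1727471/478608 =3.61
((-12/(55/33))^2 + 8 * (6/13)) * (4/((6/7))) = 84224/325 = 259.15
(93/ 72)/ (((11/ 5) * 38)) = 155/ 10032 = 0.02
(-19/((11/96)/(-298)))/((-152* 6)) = -596/11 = -54.18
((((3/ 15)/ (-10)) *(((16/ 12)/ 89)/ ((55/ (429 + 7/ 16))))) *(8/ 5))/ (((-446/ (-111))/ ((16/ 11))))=-2033816/ 1500929375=-0.00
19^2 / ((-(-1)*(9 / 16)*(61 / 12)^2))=92416 / 3721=24.84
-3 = -3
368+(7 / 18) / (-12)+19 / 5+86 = 494389 / 1080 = 457.77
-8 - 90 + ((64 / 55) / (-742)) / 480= -29995351 / 306075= -98.00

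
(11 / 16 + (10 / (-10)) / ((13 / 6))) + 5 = 1087 / 208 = 5.23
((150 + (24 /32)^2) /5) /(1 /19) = 45771 /80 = 572.14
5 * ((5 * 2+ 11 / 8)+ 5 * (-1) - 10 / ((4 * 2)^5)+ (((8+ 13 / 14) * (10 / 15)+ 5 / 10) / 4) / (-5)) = 10411507 / 344064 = 30.26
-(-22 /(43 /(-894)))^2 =-386830224 /1849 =-209210.51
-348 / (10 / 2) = -348 / 5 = -69.60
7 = 7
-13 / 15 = -0.87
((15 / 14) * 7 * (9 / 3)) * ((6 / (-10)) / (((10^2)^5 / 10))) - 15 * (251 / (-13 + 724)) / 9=-2510000057591 / 4266000000000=-0.59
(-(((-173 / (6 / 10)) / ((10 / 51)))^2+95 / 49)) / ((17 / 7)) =-890388.55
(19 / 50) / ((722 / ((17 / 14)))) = 17 / 26600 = 0.00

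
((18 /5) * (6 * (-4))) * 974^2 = -409828032 /5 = -81965606.40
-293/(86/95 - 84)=27835/7894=3.53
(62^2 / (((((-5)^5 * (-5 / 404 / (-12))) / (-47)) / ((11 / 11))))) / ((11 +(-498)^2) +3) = 437939232 / 1937640625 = 0.23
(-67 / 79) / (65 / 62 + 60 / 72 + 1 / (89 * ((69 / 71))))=-4251619 / 9491218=-0.45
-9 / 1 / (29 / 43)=-387 / 29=-13.34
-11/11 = -1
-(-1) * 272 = 272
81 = 81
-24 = -24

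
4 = 4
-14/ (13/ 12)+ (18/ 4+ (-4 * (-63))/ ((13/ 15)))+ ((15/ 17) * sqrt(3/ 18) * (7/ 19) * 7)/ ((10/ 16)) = 196 * sqrt(6)/ 323+ 7341/ 26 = 283.83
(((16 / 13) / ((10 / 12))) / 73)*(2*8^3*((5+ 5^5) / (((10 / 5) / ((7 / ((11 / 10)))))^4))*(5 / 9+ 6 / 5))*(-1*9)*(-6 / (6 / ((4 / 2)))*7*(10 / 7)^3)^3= 4861526016000000000000 / 680821141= 7140680162868.21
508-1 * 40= 468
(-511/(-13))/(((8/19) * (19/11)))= 5621/104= 54.05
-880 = -880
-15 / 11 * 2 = -30 / 11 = -2.73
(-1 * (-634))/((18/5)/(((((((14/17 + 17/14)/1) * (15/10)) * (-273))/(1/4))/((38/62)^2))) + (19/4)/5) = 76829451400/115073899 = 667.65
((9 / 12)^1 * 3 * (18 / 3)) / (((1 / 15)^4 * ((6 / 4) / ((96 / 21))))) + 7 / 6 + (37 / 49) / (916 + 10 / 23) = 2082858.31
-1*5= -5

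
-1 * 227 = -227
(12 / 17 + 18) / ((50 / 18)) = 2862 / 425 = 6.73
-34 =-34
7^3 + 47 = 390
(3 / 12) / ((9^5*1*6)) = 1 / 1417176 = 0.00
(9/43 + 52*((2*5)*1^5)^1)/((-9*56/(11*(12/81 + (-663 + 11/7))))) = 15376472969/2048004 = 7508.03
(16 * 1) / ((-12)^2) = 1 / 9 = 0.11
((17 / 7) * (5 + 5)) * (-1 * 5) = -850 / 7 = -121.43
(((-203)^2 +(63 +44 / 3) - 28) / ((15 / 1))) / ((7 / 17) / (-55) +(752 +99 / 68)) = 92584448 / 25361073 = 3.65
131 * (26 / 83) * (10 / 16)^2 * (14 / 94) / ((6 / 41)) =16.31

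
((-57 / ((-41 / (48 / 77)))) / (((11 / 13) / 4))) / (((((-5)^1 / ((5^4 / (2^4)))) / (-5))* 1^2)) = 5557500 / 34727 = 160.03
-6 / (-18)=1 / 3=0.33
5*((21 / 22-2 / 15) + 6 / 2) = 1261 / 66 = 19.11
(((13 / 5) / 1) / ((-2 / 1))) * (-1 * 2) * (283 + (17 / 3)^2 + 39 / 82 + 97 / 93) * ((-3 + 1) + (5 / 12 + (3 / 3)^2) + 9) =1902236323 / 274536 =6928.91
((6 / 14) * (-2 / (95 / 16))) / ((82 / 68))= -3264 / 27265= -0.12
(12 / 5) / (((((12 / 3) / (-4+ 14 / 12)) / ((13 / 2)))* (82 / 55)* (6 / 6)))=-2431 / 328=-7.41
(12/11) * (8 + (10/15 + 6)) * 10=160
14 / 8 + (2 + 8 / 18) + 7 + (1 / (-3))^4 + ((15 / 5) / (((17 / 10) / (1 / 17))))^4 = 25329237708271 / 2260145410884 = 11.21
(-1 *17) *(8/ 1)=-136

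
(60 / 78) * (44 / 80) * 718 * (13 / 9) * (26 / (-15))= -102674 / 135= -760.55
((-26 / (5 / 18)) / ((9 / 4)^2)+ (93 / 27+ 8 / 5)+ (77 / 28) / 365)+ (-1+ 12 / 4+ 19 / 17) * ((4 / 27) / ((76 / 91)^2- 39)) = -2858672665933 / 212557015620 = -13.45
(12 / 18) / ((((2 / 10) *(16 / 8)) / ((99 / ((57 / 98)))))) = 5390 / 19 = 283.68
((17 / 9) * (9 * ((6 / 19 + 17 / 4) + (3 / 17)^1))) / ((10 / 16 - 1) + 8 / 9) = 110286 / 703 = 156.88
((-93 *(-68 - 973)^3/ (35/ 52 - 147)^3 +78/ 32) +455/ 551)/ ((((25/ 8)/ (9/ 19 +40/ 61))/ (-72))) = 875424167556128514051156/ 1004754027644025575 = 871282.07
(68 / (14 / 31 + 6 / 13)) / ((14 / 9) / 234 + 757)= 7214103 / 73335776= 0.10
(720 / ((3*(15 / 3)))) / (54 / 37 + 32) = 888 / 619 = 1.43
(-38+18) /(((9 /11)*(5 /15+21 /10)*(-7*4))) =550 /1533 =0.36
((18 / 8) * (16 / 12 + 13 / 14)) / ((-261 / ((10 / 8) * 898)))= -213275 / 9744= -21.89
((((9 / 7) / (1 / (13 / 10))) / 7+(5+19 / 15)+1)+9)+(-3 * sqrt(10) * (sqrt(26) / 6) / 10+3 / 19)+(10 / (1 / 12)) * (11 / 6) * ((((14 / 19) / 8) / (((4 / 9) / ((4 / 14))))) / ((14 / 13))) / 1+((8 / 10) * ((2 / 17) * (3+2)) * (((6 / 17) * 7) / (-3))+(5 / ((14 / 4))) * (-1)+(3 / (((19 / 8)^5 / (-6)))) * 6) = 24.71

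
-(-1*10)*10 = 100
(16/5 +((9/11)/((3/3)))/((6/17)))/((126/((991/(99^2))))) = 601537/135841860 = 0.00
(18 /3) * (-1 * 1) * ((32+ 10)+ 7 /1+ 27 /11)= -308.73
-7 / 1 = -7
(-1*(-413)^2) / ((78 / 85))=-14498365 / 78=-185876.47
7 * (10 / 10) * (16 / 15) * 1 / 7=16 / 15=1.07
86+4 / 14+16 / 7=620 / 7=88.57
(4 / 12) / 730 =1 / 2190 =0.00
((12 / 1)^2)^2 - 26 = 20710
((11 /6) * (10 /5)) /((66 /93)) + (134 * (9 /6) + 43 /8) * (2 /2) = 5077 /24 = 211.54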